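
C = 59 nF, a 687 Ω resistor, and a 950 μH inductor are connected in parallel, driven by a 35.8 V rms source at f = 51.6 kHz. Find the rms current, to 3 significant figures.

571 mA

ω = 2πf = 324200 rad/s
X_L = ωL = 308 Ω
X_C = 1/(ωC) = 52.3 Ω
Parallel: admittances add. Y = 1/R + 1/(jωL) + jωC
Y = (0.00146 + j0.0159) S
|Y| = 0.0159 S → |Z| = 1/|Y| = 62.7 Ω, ∠Z = −∠Y = -84.8°
I = V/|Z| = 35.8/62.7 = 571 mA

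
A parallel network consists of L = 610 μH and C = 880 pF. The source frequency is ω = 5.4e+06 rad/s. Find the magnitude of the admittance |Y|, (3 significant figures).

X_L = ωL = 3290 Ω
X_C = 1/(ωC) = 210 Ω
Parallel: admittances add. Y = 1/(jωL) + jωC
Y = (0 + j0.00445) S
|Y| = 0.00445 S → |Z| = 1/|Y| = 225 Ω, ∠Z = −∠Y = -90.0°

4.45 mS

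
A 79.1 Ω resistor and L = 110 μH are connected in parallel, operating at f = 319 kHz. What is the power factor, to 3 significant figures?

ω = 2πf = 2.004e+06 rad/s
X_L = ωL = 220 Ω
Parallel: admittances add. Y = 1/R + 1/(jωL)
Y = (0.0126 − j0.00454) S
|Y| = 0.0134 S → |Z| = 1/|Y| = 74.5 Ω, ∠Z = −∠Y = 19.7°
cos φ = cos(19.7°) = 0.941

0.941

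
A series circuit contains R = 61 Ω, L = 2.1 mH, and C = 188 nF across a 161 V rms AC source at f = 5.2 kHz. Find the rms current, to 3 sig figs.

1.43 A

ω = 2πf = 32670 rad/s
X_L = ωL = 68.6 Ω
X_C = 1/(ωC) = 163 Ω
Net reactance X = X_L − X_C = -94.2 Ω
Z = 61.0 − j94.2 Ω
|Z| = √(61.0² + 94.2²) = 112 Ω
I = V/|Z| = 161/112 = 1.43 A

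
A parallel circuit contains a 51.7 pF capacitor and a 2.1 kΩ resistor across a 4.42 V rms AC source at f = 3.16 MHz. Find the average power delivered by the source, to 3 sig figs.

9.30 mW

ω = 2πf = 1.985e+07 rad/s
X_C = 1/(ωC) = 974 Ω
Parallel: admittances add. Y = 1/R + jωC
Y = (0.000476 + j0.00103) S
|Y| = 0.00113 S → |Z| = 1/|Y| = 884 Ω, ∠Z = −∠Y = -65.1°
I = V/|Z| = 5.00 mA
P = VI cos φ = 4.42 × 0.00500 × cos(-65.1°) = 9.30 mW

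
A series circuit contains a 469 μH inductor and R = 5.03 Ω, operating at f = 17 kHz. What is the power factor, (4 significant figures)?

ω = 2πf = 106800 rad/s
X_L = ωL = 50.10 Ω
Z = 5.030 + j50.10 Ω
|Z| = √(5.030² + 50.10²) = 50.35 Ω
∠Z = arctan(50.10/5.030) = 84.27°
cos φ = cos(84.27°) = 0.09991

0.09991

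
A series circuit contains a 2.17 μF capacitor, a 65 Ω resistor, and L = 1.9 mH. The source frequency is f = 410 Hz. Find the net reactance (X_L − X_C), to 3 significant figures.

-174 Ω

ω = 2πf = 2576 rad/s
X_L = ωL = 4.89 Ω
X_C = 1/(ωC) = 179 Ω
X = 4.89 − 179 = -174 Ω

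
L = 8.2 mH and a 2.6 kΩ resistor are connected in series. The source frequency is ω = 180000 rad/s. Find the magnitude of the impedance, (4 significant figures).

2990 Ω

X_L = ωL = 1476 Ω
Z = 2600 + j1476 Ω
|Z| = √(2600² + 1476²) = 2990 Ω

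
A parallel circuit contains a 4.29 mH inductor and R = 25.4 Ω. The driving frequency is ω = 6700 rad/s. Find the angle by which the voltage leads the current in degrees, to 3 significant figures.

X_L = ωL = 28.7 Ω
Parallel: admittances add. Y = 1/R + 1/(jωL)
Y = (0.0394 − j0.0348) S
|Y| = 0.0525 S → |Z| = 1/|Y| = 19.0 Ω, ∠Z = −∠Y = 41.5°

41.5°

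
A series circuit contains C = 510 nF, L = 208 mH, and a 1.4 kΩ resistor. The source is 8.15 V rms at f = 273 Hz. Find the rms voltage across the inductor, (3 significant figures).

1.81 V

ω = 2πf = 1715 rad/s
X_L = ωL = 357 Ω
X_C = 1/(ωC) = 1140 Ω
Net reactance X = X_L − X_C = -786 Ω
Z = 1400 − j786 Ω
|Z| = √(1400² + 786²) = 1610 Ω
I = V/|Z| = 5.08 mA
V_L = I·|Z_L| = 0.00508 × 357 = 1.81 V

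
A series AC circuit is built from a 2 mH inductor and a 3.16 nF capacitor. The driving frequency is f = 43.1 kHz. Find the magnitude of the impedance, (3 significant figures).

ω = 2πf = 270800 rad/s
X_L = ωL = 542 Ω
X_C = 1/(ωC) = 1170 Ω
Net reactance X = X_L − X_C = -627 Ω
Z = − j627 Ω
|Z| = √(0² + 627²) = 627 Ω

627 Ω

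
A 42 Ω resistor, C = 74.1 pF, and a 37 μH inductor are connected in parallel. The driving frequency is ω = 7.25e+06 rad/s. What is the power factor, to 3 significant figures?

0.991

X_L = ωL = 268 Ω
X_C = 1/(ωC) = 1860 Ω
Parallel: admittances add. Y = 1/R + 1/(jωL) + jωC
Y = (0.0238 − j0.00319) S
|Y| = 0.0240 S → |Z| = 1/|Y| = 41.6 Ω, ∠Z = −∠Y = 7.63°
cos φ = cos(7.63°) = 0.991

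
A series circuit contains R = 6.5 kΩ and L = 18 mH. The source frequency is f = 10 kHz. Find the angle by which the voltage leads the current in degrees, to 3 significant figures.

ω = 2πf = 62830 rad/s
X_L = ωL = 1130 Ω
Z = 6500 + j1130 Ω
|Z| = √(6500² + 1130²) = 6600 Ω
∠Z = arctan(1130/6500) = 9.87°

9.87°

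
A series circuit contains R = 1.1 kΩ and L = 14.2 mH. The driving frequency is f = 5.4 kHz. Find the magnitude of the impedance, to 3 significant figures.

1200 Ω

ω = 2πf = 33930 rad/s
X_L = ωL = 482 Ω
Z = 1100 + j482 Ω
|Z| = √(1100² + 482²) = 1200 Ω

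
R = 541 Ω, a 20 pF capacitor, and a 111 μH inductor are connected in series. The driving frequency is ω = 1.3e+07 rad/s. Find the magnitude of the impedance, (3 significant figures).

X_L = ωL = 1440 Ω
X_C = 1/(ωC) = 3850 Ω
Net reactance X = X_L − X_C = -2400 Ω
Z = 541 − j2400 Ω
|Z| = √(541² + 2400²) = 2460 Ω

2460 Ω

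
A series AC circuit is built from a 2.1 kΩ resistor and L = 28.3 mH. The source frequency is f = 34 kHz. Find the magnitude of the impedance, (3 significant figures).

ω = 2πf = 213600 rad/s
X_L = ωL = 6050 Ω
Z = 2100 + j6050 Ω
|Z| = √(2100² + 6050²) = 6400 Ω

6400 Ω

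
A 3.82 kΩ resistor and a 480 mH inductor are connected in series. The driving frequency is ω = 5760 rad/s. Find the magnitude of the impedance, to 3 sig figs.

X_L = ωL = 2760 Ω
Z = 3820 + j2760 Ω
|Z| = √(3820² + 2760²) = 4720 Ω

4720 Ω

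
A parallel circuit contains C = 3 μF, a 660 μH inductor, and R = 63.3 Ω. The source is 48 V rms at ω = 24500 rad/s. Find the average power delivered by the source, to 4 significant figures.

X_L = ωL = 16.17 Ω
X_C = 1/(ωC) = 13.61 Ω
Parallel: admittances add. Y = 1/R + 1/(jωL) + jωC
Y = (0.01580 + j0.01166) S
|Y| = 0.01963 S → |Z| = 1/|Y| = 50.93 Ω, ∠Z = −∠Y = -36.42°
I = V/|Z| = 942.4 mA
P = VI cos φ = 48 × 0.9424 × cos(-36.42°) = 36.40 W

36.40 W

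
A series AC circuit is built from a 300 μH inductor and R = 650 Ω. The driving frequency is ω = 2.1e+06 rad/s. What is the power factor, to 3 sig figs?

0.718

X_L = ωL = 630 Ω
Z = 650 + j630 Ω
|Z| = √(650² + 630²) = 905 Ω
∠Z = arctan(630/650) = 44.1°
cos φ = cos(44.1°) = 0.718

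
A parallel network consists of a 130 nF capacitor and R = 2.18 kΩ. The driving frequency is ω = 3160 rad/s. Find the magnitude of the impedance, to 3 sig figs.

X_C = 1/(ωC) = 2430 Ω
Parallel: admittances add. Y = 1/R + jωC
Y = (0.000459 + j0.000411) S
|Y| = 0.000616 S → |Z| = 1/|Y| = 1620 Ω, ∠Z = −∠Y = -41.8°

1620 Ω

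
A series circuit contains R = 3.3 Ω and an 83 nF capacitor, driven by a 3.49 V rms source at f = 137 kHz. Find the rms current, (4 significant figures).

242.7 mA

ω = 2πf = 860800 rad/s
X_C = 1/(ωC) = 14.00 Ω
Z = 3.300 − j14.00 Ω
|Z| = √(3.300² + 14.00²) = 14.38 Ω
I = V/|Z| = 3.49/14.38 = 242.7 mA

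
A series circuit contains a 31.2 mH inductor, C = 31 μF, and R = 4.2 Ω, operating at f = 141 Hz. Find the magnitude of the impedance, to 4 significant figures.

ω = 2πf = 885.9 rad/s
X_L = ωL = 27.64 Ω
X_C = 1/(ωC) = 36.41 Ω
Net reactance X = X_L − X_C = -8.771 Ω
Z = 4.200 − j8.771 Ω
|Z| = √(4.200² + 8.771²) = 9.724 Ω

9.724 Ω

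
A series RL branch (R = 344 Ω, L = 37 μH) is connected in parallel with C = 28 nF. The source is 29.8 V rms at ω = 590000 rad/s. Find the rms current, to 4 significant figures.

X_L = ωL = 21.83 Ω
X_C = 1/(ωC) = 60.53 Ω
Branch 1 (R+jX_L): Z₁ = 344.0 + j21.83 Ω, |Z₁| = 344.7 Ω
Branch 2 (−jX_C): Z₂ = −j60.53 Ω
Parallel: Z = Z₁Z₂/(Z₁+Z₂), |Z| = 60.27 Ω, ∠Z = -79.95°
I = V/|Z| = 29.8/60.27 = 494.4 mA

494.4 mA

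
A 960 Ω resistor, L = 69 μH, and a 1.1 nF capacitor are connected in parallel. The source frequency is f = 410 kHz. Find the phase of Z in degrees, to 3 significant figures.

69.5°

ω = 2πf = 2.576e+06 rad/s
X_L = ωL = 178 Ω
X_C = 1/(ωC) = 353 Ω
Parallel: admittances add. Y = 1/R + 1/(jωL) + jωC
Y = (0.00104 − j0.00279) S
|Y| = 0.00298 S → |Z| = 1/|Y| = 336 Ω, ∠Z = −∠Y = 69.5°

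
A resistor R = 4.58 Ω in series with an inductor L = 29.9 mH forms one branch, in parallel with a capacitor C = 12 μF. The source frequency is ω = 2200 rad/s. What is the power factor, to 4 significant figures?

X_L = ωL = 65.78 Ω
X_C = 1/(ωC) = 37.88 Ω
Branch 1 (R+jX_L): Z₁ = 4.580 + j65.78 Ω, |Z₁| = 65.94 Ω
Branch 2 (−jX_C): Z₂ = −j37.88 Ω
Parallel: Z = Z₁Z₂/(Z₁+Z₂), |Z| = 88.34 Ω, ∠Z = -84.66°
cos φ = cos(-84.66°) = 0.09305

0.09305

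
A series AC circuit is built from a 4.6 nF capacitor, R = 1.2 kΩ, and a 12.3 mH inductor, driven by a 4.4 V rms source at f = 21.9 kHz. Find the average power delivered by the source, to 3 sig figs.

ω = 2πf = 137600 rad/s
X_L = ωL = 1690 Ω
X_C = 1/(ωC) = 1580 Ω
Net reactance X = X_L − X_C = 113 Ω
Z = 1200 + j113 Ω
|Z| = √(1200² + 113²) = 1210 Ω
∠Z = arctan(113/1200) = 5.36°
I = V/|Z| = 3.65 mA
P = VI cos φ = 4.4 × 0.00365 × cos(5.36°) = 16.0 mW

16.0 mW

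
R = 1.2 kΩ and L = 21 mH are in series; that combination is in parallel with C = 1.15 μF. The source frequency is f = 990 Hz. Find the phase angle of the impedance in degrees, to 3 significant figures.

-83.3°

ω = 2πf = 6220 rad/s
X_L = ωL = 131 Ω
X_C = 1/(ωC) = 140 Ω
Branch 1 (R+jX_L): Z₁ = 1200 + j131 Ω, |Z₁| = 1210 Ω
Branch 2 (−jX_C): Z₂ = −j140 Ω
Parallel: Z = Z₁Z₂/(Z₁+Z₂), |Z| = 141 Ω, ∠Z = -83.3°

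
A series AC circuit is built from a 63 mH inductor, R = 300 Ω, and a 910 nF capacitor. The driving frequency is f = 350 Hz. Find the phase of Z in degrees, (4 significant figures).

ω = 2πf = 2199 rad/s
X_L = ωL = 138.5 Ω
X_C = 1/(ωC) = 499.7 Ω
Net reactance X = X_L − X_C = -361.2 Ω
Z = 300.0 − j361.2 Ω
|Z| = √(300.0² + 361.2²) = 469.5 Ω
∠Z = arctan(-361.2/300.0) = -50.28°

-50.28°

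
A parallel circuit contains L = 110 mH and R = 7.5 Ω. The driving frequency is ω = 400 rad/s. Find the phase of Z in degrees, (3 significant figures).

9.67°

X_L = ωL = 44.0 Ω
Parallel: admittances add. Y = 1/R + 1/(jωL)
Y = (0.133 − j0.0227) S
|Y| = 0.135 S → |Z| = 1/|Y| = 7.39 Ω, ∠Z = −∠Y = 9.67°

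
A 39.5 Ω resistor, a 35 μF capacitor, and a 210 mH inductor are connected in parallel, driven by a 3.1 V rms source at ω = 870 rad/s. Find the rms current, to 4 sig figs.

X_L = ωL = 182.7 Ω
X_C = 1/(ωC) = 32.84 Ω
Parallel: admittances add. Y = 1/R + 1/(jωL) + jωC
Y = (0.02532 + j0.02498) S
|Y| = 0.03556 S → |Z| = 1/|Y| = 28.12 Ω, ∠Z = −∠Y = -44.61°
I = V/|Z| = 3.1/28.12 = 110.2 mA

110.2 mA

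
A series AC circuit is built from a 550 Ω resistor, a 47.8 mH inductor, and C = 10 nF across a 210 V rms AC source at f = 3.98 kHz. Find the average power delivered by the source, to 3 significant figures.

ω = 2πf = 25010 rad/s
X_L = ωL = 1200 Ω
X_C = 1/(ωC) = 4000 Ω
Net reactance X = X_L − X_C = -2800 Ω
Z = 550 − j2800 Ω
|Z| = √(550² + 2800²) = 2860 Ω
∠Z = arctan(-2800/550) = -78.9°
I = V/|Z| = 73.5 mA
P = VI cos φ = 210 × 0.0735 × cos(-78.9°) = 2.97 W

2.97 W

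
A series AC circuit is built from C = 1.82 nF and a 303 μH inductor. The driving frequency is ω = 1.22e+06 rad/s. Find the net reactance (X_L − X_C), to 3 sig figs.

X_L = ωL = 370 Ω
X_C = 1/(ωC) = 450 Ω
X = 370 − 450 = -80.7 Ω

-80.7 Ω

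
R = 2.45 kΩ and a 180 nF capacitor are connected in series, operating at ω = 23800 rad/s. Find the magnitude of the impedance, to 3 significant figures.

2460 Ω

X_C = 1/(ωC) = 233 Ω
Z = 2450 − j233 Ω
|Z| = √(2450² + 233²) = 2460 Ω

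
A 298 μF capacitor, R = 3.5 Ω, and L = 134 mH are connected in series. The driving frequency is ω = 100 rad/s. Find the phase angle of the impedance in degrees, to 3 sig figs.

X_L = ωL = 13.4 Ω
X_C = 1/(ωC) = 33.6 Ω
Net reactance X = X_L − X_C = -20.2 Ω
Z = 3.50 − j20.2 Ω
|Z| = √(3.50² + 20.2²) = 20.5 Ω
∠Z = arctan(-20.2/3.50) = -80.1°

-80.1°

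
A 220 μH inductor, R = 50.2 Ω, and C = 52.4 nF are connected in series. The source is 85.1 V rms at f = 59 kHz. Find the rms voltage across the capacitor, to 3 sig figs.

74.9 V

ω = 2πf = 370700 rad/s
X_L = ωL = 81.6 Ω
X_C = 1/(ωC) = 51.5 Ω
Net reactance X = X_L − X_C = 30.1 Ω
Z = 50.2 + j30.1 Ω
|Z| = √(50.2² + 30.1²) = 58.5 Ω
I = V/|Z| = 1.45 A
V_C = I·|Z_C| = 1.45 × 51.5 = 74.9 V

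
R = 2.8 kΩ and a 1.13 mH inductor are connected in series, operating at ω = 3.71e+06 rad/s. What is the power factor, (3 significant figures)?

0.555

X_L = ωL = 4190 Ω
Z = 2800 + j4190 Ω
|Z| = √(2800² + 4190²) = 5040 Ω
∠Z = arctan(4190/2800) = 56.3°
cos φ = cos(56.3°) = 0.555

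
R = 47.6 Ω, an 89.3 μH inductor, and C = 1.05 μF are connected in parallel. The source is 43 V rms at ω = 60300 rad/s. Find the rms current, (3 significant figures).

X_L = ωL = 5.38 Ω
X_C = 1/(ωC) = 15.8 Ω
Parallel: admittances add. Y = 1/R + 1/(jωL) + jωC
Y = (0.0210 − j0.122) S
|Y| = 0.124 S → |Z| = 1/|Y| = 8.05 Ω, ∠Z = −∠Y = 80.3°
I = V/|Z| = 43/8.05 = 5.34 A

5.34 A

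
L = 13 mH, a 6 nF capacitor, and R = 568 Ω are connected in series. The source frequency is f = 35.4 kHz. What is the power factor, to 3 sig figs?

ω = 2πf = 222400 rad/s
X_L = ωL = 2890 Ω
X_C = 1/(ωC) = 749 Ω
Net reactance X = X_L − X_C = 2140 Ω
Z = 568 + j2140 Ω
|Z| = √(568² + 2140²) = 2220 Ω
∠Z = arctan(2140/568) = 75.1°
cos φ = cos(75.1°) = 0.256

0.256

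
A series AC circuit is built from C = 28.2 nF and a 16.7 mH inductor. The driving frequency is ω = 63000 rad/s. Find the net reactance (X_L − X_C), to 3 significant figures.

X_L = ωL = 1050 Ω
X_C = 1/(ωC) = 563 Ω
X = 1050 − 563 = 489 Ω

489 Ω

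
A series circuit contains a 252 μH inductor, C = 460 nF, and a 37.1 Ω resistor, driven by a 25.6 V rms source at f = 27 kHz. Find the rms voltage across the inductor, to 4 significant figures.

22.96 V

ω = 2πf = 169600 rad/s
X_L = ωL = 42.75 Ω
X_C = 1/(ωC) = 12.81 Ω
Net reactance X = X_L − X_C = 29.94 Ω
Z = 37.10 + j29.94 Ω
|Z| = √(37.10² + 29.94²) = 47.67 Ω
I = V/|Z| = 537.0 mA
V_L = I·|Z_L| = 0.5370 × 42.75 = 22.96 V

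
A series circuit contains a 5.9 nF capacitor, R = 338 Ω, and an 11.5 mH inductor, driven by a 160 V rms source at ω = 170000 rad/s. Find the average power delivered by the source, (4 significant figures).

8.385 W

X_L = ωL = 1955 Ω
X_C = 1/(ωC) = 997.0 Ω
Net reactance X = X_L − X_C = 958.0 Ω
Z = 338.0 + j958.0 Ω
|Z| = √(338.0² + 958.0²) = 1016 Ω
∠Z = arctan(958.0/338.0) = 70.57°
I = V/|Z| = 157.5 mA
P = VI cos φ = 160 × 0.1575 × cos(70.57°) = 8.385 W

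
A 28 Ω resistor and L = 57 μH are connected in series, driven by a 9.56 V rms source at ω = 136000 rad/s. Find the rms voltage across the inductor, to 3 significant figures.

2.55 V

X_L = ωL = 7.75 Ω
Z = 28.0 + j7.75 Ω
|Z| = √(28.0² + 7.75²) = 29.1 Ω
I = V/|Z| = 329 mA
V_L = I·|Z_L| = 0.329 × 7.75 = 2.55 V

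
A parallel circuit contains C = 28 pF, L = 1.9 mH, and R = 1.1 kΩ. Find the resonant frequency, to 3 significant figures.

690 kHz

ω₀ = 1/√(LC) = 1/√(0.0019 × 2.8e-11) = 4.336e+06 rad/s
f₀ = ω₀/(2π) = 690 kHz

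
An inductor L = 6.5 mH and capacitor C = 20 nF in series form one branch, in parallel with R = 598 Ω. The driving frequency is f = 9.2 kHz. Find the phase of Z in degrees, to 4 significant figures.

-50.71°

ω = 2πf = 57810 rad/s
X_L = ωL = 375.7 Ω
X_C = 1/(ωC) = 865.0 Ω
Branch 1: Z₁ = R = 598.0 Ω
Branch 2 (series LC): Z₂ = j(X_L − X_C) = −j489.2 Ω
Parallel: Z = Z₁Z₂/(Z₁+Z₂), |Z| = 378.7 Ω, ∠Z = -50.71°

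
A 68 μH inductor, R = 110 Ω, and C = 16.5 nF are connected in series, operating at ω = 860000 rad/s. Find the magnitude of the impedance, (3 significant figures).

111 Ω

X_L = ωL = 58.5 Ω
X_C = 1/(ωC) = 70.5 Ω
Net reactance X = X_L − X_C = -12.0 Ω
Z = 110 − j12.0 Ω
|Z| = √(110² + 12.0²) = 111 Ω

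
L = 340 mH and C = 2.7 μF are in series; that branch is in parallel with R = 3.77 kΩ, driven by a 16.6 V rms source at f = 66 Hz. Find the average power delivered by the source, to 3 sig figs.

73.1 mW

ω = 2πf = 414.7 rad/s
X_L = ωL = 141 Ω
X_C = 1/(ωC) = 893 Ω
Branch 1: Z₁ = R = 3770 Ω
Branch 2 (series LC): Z₂ = j(X_L − X_C) = −j752 Ω
Parallel: Z = Z₁Z₂/(Z₁+Z₂), |Z| = 738 Ω, ∠Z = -78.7°
I = V/|Z| = 22.5 mA
P = VI cos φ = 16.6 × 0.0225 × cos(-78.7°) = 73.1 mW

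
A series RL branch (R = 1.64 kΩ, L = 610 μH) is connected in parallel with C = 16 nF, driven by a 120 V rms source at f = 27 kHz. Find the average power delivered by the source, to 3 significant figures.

ω = 2πf = 169600 rad/s
X_L = ωL = 103 Ω
X_C = 1/(ωC) = 368 Ω
Branch 1 (R+jX_L): Z₁ = 1640 + j103 Ω, |Z₁| = 1640 Ω
Branch 2 (−jX_C): Z₂ = −j368 Ω
Parallel: Z = Z₁Z₂/(Z₁+Z₂), |Z| = 364 Ω, ∠Z = -77.2°
I = V/|Z| = 329 mA
P = VI cos φ = 120 × 0.329 × cos(-77.2°) = 8.75 W

8.75 W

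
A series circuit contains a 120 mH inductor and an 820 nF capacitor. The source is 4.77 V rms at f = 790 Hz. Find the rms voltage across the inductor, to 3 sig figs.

8.12 V

ω = 2πf = 4964 rad/s
X_L = ωL = 596 Ω
X_C = 1/(ωC) = 246 Ω
Net reactance X = X_L − X_C = 350 Ω
Z = j350 Ω
|Z| = √(0² + 350²) = 350 Ω
I = V/|Z| = 13.6 mA
V_L = I·|Z_L| = 0.0136 × 596 = 8.12 V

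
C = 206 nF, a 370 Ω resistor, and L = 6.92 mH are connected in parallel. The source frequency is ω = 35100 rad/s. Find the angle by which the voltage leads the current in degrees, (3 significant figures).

X_L = ωL = 243 Ω
X_C = 1/(ωC) = 138 Ω
Parallel: admittances add. Y = 1/R + 1/(jωL) + jωC
Y = (0.00270 + j0.00311) S
|Y| = 0.00412 S → |Z| = 1/|Y| = 243 Ω, ∠Z = −∠Y = -49.0°

-49.0°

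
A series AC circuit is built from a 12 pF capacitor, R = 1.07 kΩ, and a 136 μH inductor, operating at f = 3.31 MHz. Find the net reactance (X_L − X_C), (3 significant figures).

ω = 2πf = 2.08e+07 rad/s
X_L = ωL = 2830 Ω
X_C = 1/(ωC) = 4010 Ω
X = 2830 − 4010 = -1180 Ω

-1180 Ω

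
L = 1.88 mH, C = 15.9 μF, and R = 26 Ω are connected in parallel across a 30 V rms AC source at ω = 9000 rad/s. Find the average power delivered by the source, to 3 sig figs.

X_L = ωL = 16.9 Ω
X_C = 1/(ωC) = 6.99 Ω
Parallel: admittances add. Y = 1/R + 1/(jωL) + jωC
Y = (0.0385 + j0.0840) S
|Y| = 0.0924 S → |Z| = 1/|Y| = 10.8 Ω, ∠Z = −∠Y = -65.4°
I = V/|Z| = 2.77 A
P = VI cos φ = 30 × 2.77 × cos(-65.4°) = 34.6 W

34.6 W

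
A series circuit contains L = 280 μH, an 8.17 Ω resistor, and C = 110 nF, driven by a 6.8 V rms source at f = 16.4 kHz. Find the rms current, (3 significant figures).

113 mA

ω = 2πf = 103000 rad/s
X_L = ωL = 28.9 Ω
X_C = 1/(ωC) = 88.2 Ω
Net reactance X = X_L − X_C = -59.4 Ω
Z = 8.17 − j59.4 Ω
|Z| = √(8.17² + 59.4²) = 59.9 Ω
I = V/|Z| = 6.8/59.9 = 113 mA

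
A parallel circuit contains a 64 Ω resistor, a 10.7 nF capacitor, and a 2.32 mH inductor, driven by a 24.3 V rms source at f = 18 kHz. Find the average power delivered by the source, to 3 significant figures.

ω = 2πf = 113100 rad/s
X_L = ωL = 262 Ω
X_C = 1/(ωC) = 826 Ω
Parallel: admittances add. Y = 1/R + 1/(jωL) + jωC
Y = (0.0156 − j0.00260) S
|Y| = 0.0158 S → |Z| = 1/|Y| = 63.1 Ω, ∠Z = −∠Y = 9.45°
I = V/|Z| = 385 mA
P = VI cos φ = 24.3 × 0.385 × cos(9.45°) = 9.23 W

9.23 W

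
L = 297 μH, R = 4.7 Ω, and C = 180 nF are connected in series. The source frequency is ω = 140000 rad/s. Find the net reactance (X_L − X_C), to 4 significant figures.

1.897 Ω

X_L = ωL = 41.58 Ω
X_C = 1/(ωC) = 39.68 Ω
X = 41.58 − 39.68 = 1.897 Ω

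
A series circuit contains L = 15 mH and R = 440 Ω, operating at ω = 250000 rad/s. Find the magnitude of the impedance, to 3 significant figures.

3780 Ω

X_L = ωL = 3750 Ω
Z = 440 + j3750 Ω
|Z| = √(440² + 3750²) = 3780 Ω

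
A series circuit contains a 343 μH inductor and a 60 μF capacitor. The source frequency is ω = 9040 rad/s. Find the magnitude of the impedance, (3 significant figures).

1.26 Ω

X_L = ωL = 3.10 Ω
X_C = 1/(ωC) = 1.84 Ω
Net reactance X = X_L − X_C = 1.26 Ω
Z = j1.26 Ω
|Z| = √(0² + 1.26²) = 1.26 Ω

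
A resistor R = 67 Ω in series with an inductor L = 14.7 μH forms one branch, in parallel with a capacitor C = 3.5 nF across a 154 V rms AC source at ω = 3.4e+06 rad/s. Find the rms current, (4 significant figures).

1.648 A

X_L = ωL = 49.98 Ω
X_C = 1/(ωC) = 84.03 Ω
Branch 1 (R+jX_L): Z₁ = 67.00 + j49.98 Ω, |Z₁| = 83.59 Ω
Branch 2 (−jX_C): Z₂ = −j84.03 Ω
Parallel: Z = Z₁Z₂/(Z₁+Z₂), |Z| = 93.46 Ω, ∠Z = -26.34°
I = V/|Z| = 154/93.46 = 1.648 A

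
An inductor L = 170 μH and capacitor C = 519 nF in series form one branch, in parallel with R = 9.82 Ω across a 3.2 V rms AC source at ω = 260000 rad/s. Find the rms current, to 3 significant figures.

X_L = ωL = 44.2 Ω
X_C = 1/(ωC) = 7.41 Ω
Branch 1: Z₁ = R = 9.82 Ω
Branch 2 (series LC): Z₂ = j(X_L − X_C) = j36.8 Ω
Parallel: Z = Z₁Z₂/(Z₁+Z₂), |Z| = 9.49 Ω, ∠Z = 14.9°
I = V/|Z| = 3.2/9.49 = 337 mA

337 mA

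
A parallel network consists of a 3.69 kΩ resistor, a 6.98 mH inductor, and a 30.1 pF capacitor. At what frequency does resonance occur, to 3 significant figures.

347 kHz

ω₀ = 1/√(LC) = 1/√(0.00698 × 3.01e-11) = 2.182e+06 rad/s
f₀ = ω₀/(2π) = 347 kHz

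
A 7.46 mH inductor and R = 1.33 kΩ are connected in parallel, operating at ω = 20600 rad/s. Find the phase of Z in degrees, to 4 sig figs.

83.41°

X_L = ωL = 153.7 Ω
Parallel: admittances add. Y = 1/R + 1/(jωL)
Y = (0.0007519 − j0.006507) S
|Y| = 0.006550 S → |Z| = 1/|Y| = 152.7 Ω, ∠Z = −∠Y = 83.41°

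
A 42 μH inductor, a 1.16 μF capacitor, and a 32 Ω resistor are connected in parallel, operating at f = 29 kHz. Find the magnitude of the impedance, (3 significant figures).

ω = 2πf = 182200 rad/s
X_L = ωL = 7.65 Ω
X_C = 1/(ωC) = 4.73 Ω
Parallel: admittances add. Y = 1/R + 1/(jωL) + jωC
Y = (0.0312 + j0.0807) S
|Y| = 0.0865 S → |Z| = 1/|Y| = 11.6 Ω, ∠Z = −∠Y = -68.8°

11.6 Ω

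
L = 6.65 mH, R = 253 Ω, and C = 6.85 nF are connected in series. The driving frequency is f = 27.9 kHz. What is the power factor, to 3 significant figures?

0.605

ω = 2πf = 175300 rad/s
X_L = ωL = 1170 Ω
X_C = 1/(ωC) = 833 Ω
Net reactance X = X_L − X_C = 333 Ω
Z = 253 + j333 Ω
|Z| = √(253² + 333²) = 418 Ω
∠Z = arctan(333/253) = 52.8°
cos φ = cos(52.8°) = 0.605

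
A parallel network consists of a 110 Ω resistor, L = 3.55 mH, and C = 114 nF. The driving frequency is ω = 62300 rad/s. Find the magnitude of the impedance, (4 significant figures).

105.8 Ω

X_L = ωL = 221.2 Ω
X_C = 1/(ωC) = 140.8 Ω
Parallel: admittances add. Y = 1/R + 1/(jωL) + jωC
Y = (0.009091 + j0.002581) S
|Y| = 0.009450 S → |Z| = 1/|Y| = 105.8 Ω, ∠Z = −∠Y = -15.85°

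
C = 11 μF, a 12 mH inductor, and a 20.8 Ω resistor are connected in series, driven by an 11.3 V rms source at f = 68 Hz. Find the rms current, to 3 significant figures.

ω = 2πf = 427.3 rad/s
X_L = ωL = 5.13 Ω
X_C = 1/(ωC) = 213 Ω
Net reactance X = X_L − X_C = -208 Ω
Z = 20.8 − j208 Ω
|Z| = √(20.8² + 208²) = 209 Ω
I = V/|Z| = 11.3/209 = 54.1 mA

54.1 mA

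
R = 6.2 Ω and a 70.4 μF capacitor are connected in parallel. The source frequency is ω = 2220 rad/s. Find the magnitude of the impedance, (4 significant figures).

X_C = 1/(ωC) = 6.398 Ω
Parallel: admittances add. Y = 1/R + jωC
Y = (0.1613 + j0.1563) S
|Y| = 0.2246 S → |Z| = 1/|Y| = 4.453 Ω, ∠Z = −∠Y = -44.10°

4.453 Ω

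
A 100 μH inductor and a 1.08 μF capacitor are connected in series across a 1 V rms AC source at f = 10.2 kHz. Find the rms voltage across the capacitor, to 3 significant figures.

1.80 V

ω = 2πf = 64090 rad/s
X_L = ωL = 6.41 Ω
X_C = 1/(ωC) = 14.4 Ω
Net reactance X = X_L − X_C = -8.04 Ω
Z = − j8.04 Ω
|Z| = √(0² + 8.04²) = 8.04 Ω
I = V/|Z| = 124 mA
V_C = I·|Z_C| = 0.124 × 14.4 = 1.80 V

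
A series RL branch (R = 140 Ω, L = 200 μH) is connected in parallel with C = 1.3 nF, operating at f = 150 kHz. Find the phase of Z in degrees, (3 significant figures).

40.8°

ω = 2πf = 942500 rad/s
X_L = ωL = 188 Ω
X_C = 1/(ωC) = 816 Ω
Branch 1 (R+jX_L): Z₁ = 140 + j188 Ω, |Z₁| = 235 Ω
Branch 2 (−jX_C): Z₂ = −j816 Ω
Parallel: Z = Z₁Z₂/(Z₁+Z₂), |Z| = 298 Ω, ∠Z = 40.8°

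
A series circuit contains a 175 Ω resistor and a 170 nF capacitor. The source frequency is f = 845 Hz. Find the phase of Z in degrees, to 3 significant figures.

-81.0°

ω = 2πf = 5309 rad/s
X_C = 1/(ωC) = 1110 Ω
Z = 175 − j1110 Ω
|Z| = √(175² + 1110²) = 1120 Ω
∠Z = arctan(-1110/175) = -81.0°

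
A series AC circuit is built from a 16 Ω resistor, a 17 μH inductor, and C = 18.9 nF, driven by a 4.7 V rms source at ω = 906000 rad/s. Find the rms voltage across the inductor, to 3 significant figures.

X_L = ωL = 15.4 Ω
X_C = 1/(ωC) = 58.4 Ω
Net reactance X = X_L − X_C = -43.0 Ω
Z = 16.0 − j43.0 Ω
|Z| = √(16.0² + 43.0²) = 45.9 Ω
I = V/|Z| = 102 mA
V_L = I·|Z_L| = 0.102 × 15.4 = 1.58 V

1.58 V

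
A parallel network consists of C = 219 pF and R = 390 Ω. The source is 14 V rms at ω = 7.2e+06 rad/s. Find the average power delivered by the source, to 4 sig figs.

X_C = 1/(ωC) = 634.2 Ω
Parallel: admittances add. Y = 1/R + jωC
Y = (0.002564 + j0.001577) S
|Y| = 0.003010 S → |Z| = 1/|Y| = 332.2 Ω, ∠Z = −∠Y = -31.59°
I = V/|Z| = 42.14 mA
P = VI cos φ = 14 × 0.04214 × cos(-31.59°) = 502.6 mW

502.6 mW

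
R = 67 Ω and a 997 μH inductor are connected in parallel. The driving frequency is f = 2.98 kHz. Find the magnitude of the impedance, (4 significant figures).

17.98 Ω

ω = 2πf = 18720 rad/s
X_L = ωL = 18.67 Ω
Parallel: admittances add. Y = 1/R + 1/(jωL)
Y = (0.01493 − j0.05357) S
|Y| = 0.05561 S → |Z| = 1/|Y| = 17.98 Ω, ∠Z = −∠Y = 74.43°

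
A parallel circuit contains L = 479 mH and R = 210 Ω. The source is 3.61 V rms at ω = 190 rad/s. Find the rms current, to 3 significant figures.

X_L = ωL = 91.0 Ω
Parallel: admittances add. Y = 1/R + 1/(jωL)
Y = (0.00476 − j0.0110) S
|Y| = 0.0120 S → |Z| = 1/|Y| = 83.5 Ω, ∠Z = −∠Y = 66.6°
I = V/|Z| = 3.61/83.5 = 43.2 mA

43.2 mA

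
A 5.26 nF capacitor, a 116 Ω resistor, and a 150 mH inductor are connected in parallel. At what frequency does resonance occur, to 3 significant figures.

ω₀ = 1/√(LC) = 1/√(0.15 × 5.26e-09) = 35600 rad/s
f₀ = ω₀/(2π) = 5.67 kHz

5.67 kHz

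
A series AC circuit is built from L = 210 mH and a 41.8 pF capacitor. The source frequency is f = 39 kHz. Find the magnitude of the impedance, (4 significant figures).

ω = 2πf = 245000 rad/s
X_L = ωL = 51460 Ω
X_C = 1/(ωC) = 97630 Ω
Net reactance X = X_L − X_C = -46170 Ω
Z = − j46170 Ω
|Z| = √(0² + 46170²) = 46170 Ω

46170 Ω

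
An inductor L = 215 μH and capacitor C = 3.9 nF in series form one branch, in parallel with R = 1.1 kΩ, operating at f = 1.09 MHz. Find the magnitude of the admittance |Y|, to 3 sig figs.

1.15 mS

ω = 2πf = 6.849e+06 rad/s
X_L = ωL = 1470 Ω
X_C = 1/(ωC) = 37.4 Ω
Branch 1: Z₁ = R = 1100 Ω
Branch 2 (series LC): Z₂ = j(X_L − X_C) = j1440 Ω
Parallel: Z = Z₁Z₂/(Z₁+Z₂), |Z| = 873 Ω, ∠Z = 37.5°
|Y| = 1/|Z| = 1.15 mS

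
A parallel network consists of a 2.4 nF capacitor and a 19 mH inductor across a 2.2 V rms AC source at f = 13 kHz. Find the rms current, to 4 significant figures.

ω = 2πf = 81680 rad/s
X_L = ωL = 1552 Ω
X_C = 1/(ωC) = 5101 Ω
Parallel: admittances add. Y = 1/(jωL) + jωC
Y = (0 − j0.0004483) S
|Y| = 0.0004483 S → |Z| = 1/|Y| = 2231 Ω, ∠Z = −∠Y = 90.00°
I = V/|Z| = 2.2/2231 = 986.3 μA

986.3 μA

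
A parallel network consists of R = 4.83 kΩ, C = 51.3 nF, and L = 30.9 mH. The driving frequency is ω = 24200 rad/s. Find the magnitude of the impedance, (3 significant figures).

4380 Ω

X_L = ωL = 748 Ω
X_C = 1/(ωC) = 806 Ω
Parallel: admittances add. Y = 1/R + 1/(jωL) + jωC
Y = (0.000207 − j9.58e-05) S
|Y| = 0.000228 S → |Z| = 1/|Y| = 4380 Ω, ∠Z = −∠Y = 24.8°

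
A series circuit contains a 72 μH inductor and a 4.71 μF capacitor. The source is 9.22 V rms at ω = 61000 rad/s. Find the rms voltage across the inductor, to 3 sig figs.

44.4 V

X_L = ωL = 4.39 Ω
X_C = 1/(ωC) = 3.48 Ω
Net reactance X = X_L − X_C = 0.911 Ω
Z = j0.911 Ω
|Z| = √(0² + 0.911²) = 0.911 Ω
I = V/|Z| = 10.1 A
V_L = I·|Z_L| = 10.1 × 4.39 = 44.4 V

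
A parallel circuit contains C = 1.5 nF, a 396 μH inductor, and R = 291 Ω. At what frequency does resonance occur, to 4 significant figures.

206.5 kHz

ω₀ = 1/√(LC) = 1/√(0.000396 × 1.5e-09) = 1.297e+06 rad/s
f₀ = ω₀/(2π) = 206.5 kHz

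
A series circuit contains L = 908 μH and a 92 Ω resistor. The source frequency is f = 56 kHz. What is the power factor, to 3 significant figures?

ω = 2πf = 351900 rad/s
X_L = ωL = 319 Ω
Z = 92.0 + j319 Ω
|Z| = √(92.0² + 319²) = 332 Ω
∠Z = arctan(319/92.0) = 73.9°
cos φ = cos(73.9°) = 0.277

0.277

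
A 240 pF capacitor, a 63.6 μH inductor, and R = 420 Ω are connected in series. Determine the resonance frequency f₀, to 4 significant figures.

1.288 MHz

ω₀ = 1/√(LC) = 1/√(6.36e-05 × 2.4e-10) = 8.094e+06 rad/s
f₀ = ω₀/(2π) = 1.288 MHz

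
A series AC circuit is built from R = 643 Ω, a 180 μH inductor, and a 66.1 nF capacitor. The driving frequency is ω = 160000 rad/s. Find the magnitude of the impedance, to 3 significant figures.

X_L = ωL = 28.8 Ω
X_C = 1/(ωC) = 94.6 Ω
Net reactance X = X_L − X_C = -65.8 Ω
Z = 643 − j65.8 Ω
|Z| = √(643² + 65.8²) = 646 Ω

646 Ω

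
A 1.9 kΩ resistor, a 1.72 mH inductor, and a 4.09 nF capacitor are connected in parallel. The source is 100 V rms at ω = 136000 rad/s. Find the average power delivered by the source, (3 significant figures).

5.26 W

X_L = ωL = 234 Ω
X_C = 1/(ωC) = 1800 Ω
Parallel: admittances add. Y = 1/R + 1/(jωL) + jωC
Y = (0.000526 − j0.00372) S
|Y| = 0.00376 S → |Z| = 1/|Y| = 266 Ω, ∠Z = −∠Y = 81.9°
I = V/|Z| = 376 mA
P = VI cos φ = 100 × 0.376 × cos(81.9°) = 5.26 W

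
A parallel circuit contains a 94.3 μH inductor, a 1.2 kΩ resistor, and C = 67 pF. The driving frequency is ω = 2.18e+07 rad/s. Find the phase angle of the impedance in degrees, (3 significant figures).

X_L = ωL = 2060 Ω
X_C = 1/(ωC) = 685 Ω
Parallel: admittances add. Y = 1/R + 1/(jωL) + jωC
Y = (0.000833 + j0.000974) S
|Y| = 0.00128 S → |Z| = 1/|Y| = 780 Ω, ∠Z = −∠Y = -49.5°

-49.5°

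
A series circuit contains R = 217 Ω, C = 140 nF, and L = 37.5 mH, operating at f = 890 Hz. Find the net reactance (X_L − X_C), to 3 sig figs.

ω = 2πf = 5592 rad/s
X_L = ωL = 210 Ω
X_C = 1/(ωC) = 1280 Ω
X = 210 − 1280 = -1070 Ω

-1070 Ω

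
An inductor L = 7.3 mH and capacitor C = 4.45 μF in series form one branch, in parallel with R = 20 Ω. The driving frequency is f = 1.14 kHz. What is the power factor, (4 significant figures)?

ω = 2πf = 7163 rad/s
X_L = ωL = 52.29 Ω
X_C = 1/(ωC) = 31.37 Ω
Branch 1: Z₁ = R = 20.00 Ω
Branch 2 (series LC): Z₂ = j(X_L − X_C) = j20.92 Ω
Parallel: Z = Z₁Z₂/(Z₁+Z₂), |Z| = 14.46 Ω, ∠Z = 43.72°
cos φ = cos(43.72°) = 0.7228

0.7228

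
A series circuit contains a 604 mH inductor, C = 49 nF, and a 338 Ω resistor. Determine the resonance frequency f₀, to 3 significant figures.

925 Hz

ω₀ = 1/√(LC) = 1/√(0.604 × 4.9e-08) = 5813 rad/s
f₀ = ω₀/(2π) = 925 Hz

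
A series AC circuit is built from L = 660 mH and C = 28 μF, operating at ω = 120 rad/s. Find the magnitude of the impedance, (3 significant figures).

X_L = ωL = 79.2 Ω
X_C = 1/(ωC) = 298 Ω
Net reactance X = X_L − X_C = -218 Ω
Z = − j218 Ω
|Z| = √(0² + 218²) = 218 Ω

218 Ω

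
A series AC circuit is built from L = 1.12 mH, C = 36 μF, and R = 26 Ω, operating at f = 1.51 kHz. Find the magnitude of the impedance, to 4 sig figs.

27.12 Ω

ω = 2πf = 9488 rad/s
X_L = ωL = 10.63 Ω
X_C = 1/(ωC) = 2.928 Ω
Net reactance X = X_L − X_C = 7.698 Ω
Z = 26.00 + j7.698 Ω
|Z| = √(26.00² + 7.698²) = 27.12 Ω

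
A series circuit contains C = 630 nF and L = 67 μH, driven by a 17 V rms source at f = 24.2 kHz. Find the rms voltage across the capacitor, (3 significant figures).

705 V

ω = 2πf = 152100 rad/s
X_L = ωL = 10.2 Ω
X_C = 1/(ωC) = 10.4 Ω
Net reactance X = X_L − X_C = -0.252 Ω
Z = − j0.252 Ω
|Z| = √(0² + 0.252²) = 0.252 Ω
I = V/|Z| = 67.6 A
V_C = I·|Z_C| = 67.6 × 10.4 = 705 V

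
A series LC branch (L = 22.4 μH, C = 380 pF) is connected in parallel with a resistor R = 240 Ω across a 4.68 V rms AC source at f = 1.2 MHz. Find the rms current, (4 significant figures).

ω = 2πf = 7.54e+06 rad/s
X_L = ωL = 168.9 Ω
X_C = 1/(ωC) = 349.0 Ω
Branch 1: Z₁ = R = 240.0 Ω
Branch 2 (series LC): Z₂ = j(X_L − X_C) = −j180.1 Ω
Parallel: Z = Z₁Z₂/(Z₁+Z₂), |Z| = 144.1 Ω, ∠Z = -53.11°
I = V/|Z| = 4.68/144.1 = 32.48 mA

32.48 mA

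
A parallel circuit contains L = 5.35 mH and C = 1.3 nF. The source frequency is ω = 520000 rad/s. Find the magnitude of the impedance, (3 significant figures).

3160 Ω

X_L = ωL = 2780 Ω
X_C = 1/(ωC) = 1480 Ω
Parallel: admittances add. Y = 1/(jωL) + jωC
Y = (0 + j0.000317) S
|Y| = 0.000317 S → |Z| = 1/|Y| = 3160 Ω, ∠Z = −∠Y = -90.0°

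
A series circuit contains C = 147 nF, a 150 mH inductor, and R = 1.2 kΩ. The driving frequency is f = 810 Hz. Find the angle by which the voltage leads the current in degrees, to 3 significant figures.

ω = 2πf = 5089 rad/s
X_L = ωL = 763 Ω
X_C = 1/(ωC) = 1340 Ω
Net reactance X = X_L − X_C = -573 Ω
Z = 1200 − j573 Ω
|Z| = √(1200² + 573²) = 1330 Ω
∠Z = arctan(-573/1200) = -25.5°

-25.5°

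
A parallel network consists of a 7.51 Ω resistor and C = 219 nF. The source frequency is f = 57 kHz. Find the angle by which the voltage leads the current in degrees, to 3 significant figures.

ω = 2πf = 358100 rad/s
X_C = 1/(ωC) = 12.7 Ω
Parallel: admittances add. Y = 1/R + jωC
Y = (0.133 + j0.0784) S
|Y| = 0.155 S → |Z| = 1/|Y| = 6.47 Ω, ∠Z = −∠Y = -30.5°

-30.5°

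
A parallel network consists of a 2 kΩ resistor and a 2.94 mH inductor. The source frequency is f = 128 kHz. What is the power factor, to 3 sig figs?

ω = 2πf = 804200 rad/s
X_L = ωL = 2360 Ω
Parallel: admittances add. Y = 1/R + 1/(jωL)
Y = (0.000500 − j0.000423) S
|Y| = 0.000655 S → |Z| = 1/|Y| = 1530 Ω, ∠Z = −∠Y = 40.2°
cos φ = cos(40.2°) = 0.764

0.764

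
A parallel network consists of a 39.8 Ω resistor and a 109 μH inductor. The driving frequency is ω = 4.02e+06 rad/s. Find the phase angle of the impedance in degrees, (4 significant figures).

5.190°

X_L = ωL = 438.2 Ω
Parallel: admittances add. Y = 1/R + 1/(jωL)
Y = (0.02513 − j0.002282) S
|Y| = 0.02523 S → |Z| = 1/|Y| = 39.64 Ω, ∠Z = −∠Y = 5.190°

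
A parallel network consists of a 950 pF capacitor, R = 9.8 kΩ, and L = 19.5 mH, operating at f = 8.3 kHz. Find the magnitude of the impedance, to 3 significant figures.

1060 Ω

ω = 2πf = 52150 rad/s
X_L = ωL = 1020 Ω
X_C = 1/(ωC) = 20200 Ω
Parallel: admittances add. Y = 1/R + 1/(jωL) + jωC
Y = (0.000102 − j0.000934) S
|Y| = 0.000939 S → |Z| = 1/|Y| = 1060 Ω, ∠Z = −∠Y = 83.8°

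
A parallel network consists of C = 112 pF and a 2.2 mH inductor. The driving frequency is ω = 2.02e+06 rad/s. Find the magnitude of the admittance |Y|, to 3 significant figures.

X_L = ωL = 4440 Ω
X_C = 1/(ωC) = 4420 Ω
Parallel: admittances add. Y = 1/(jωL) + jωC
Y = (0 + j1.22e-06) S
|Y| = 1.22e-06 S → |Z| = 1/|Y| = 821000 Ω, ∠Z = −∠Y = -90.0°

1.22 μS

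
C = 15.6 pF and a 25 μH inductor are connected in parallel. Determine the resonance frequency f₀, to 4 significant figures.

ω₀ = 1/√(LC) = 1/√(2.5e-05 × 1.56e-11) = 5.064e+07 rad/s
f₀ = ω₀/(2π) = 8.059 MHz

8.059 MHz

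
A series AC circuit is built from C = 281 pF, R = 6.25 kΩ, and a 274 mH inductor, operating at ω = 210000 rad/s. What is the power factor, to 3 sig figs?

0.152

X_L = ωL = 57500 Ω
X_C = 1/(ωC) = 16900 Ω
Net reactance X = X_L − X_C = 40600 Ω
Z = 6250 + j40600 Ω
|Z| = √(6250² + 40600²) = 41100 Ω
∠Z = arctan(40600/6250) = 81.2°
cos φ = cos(81.2°) = 0.152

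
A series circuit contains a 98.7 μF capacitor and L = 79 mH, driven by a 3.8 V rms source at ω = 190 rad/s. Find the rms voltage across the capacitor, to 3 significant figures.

5.29 V

X_L = ωL = 15.0 Ω
X_C = 1/(ωC) = 53.3 Ω
Net reactance X = X_L − X_C = -38.3 Ω
Z = − j38.3 Ω
|Z| = √(0² + 38.3²) = 38.3 Ω
I = V/|Z| = 99.2 mA
V_C = I·|Z_C| = 0.0992 × 53.3 = 5.29 V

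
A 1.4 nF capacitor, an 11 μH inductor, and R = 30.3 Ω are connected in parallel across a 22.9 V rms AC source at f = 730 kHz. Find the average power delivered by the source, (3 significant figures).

ω = 2πf = 4.587e+06 rad/s
X_L = ωL = 50.5 Ω
X_C = 1/(ωC) = 156 Ω
Parallel: admittances add. Y = 1/R + 1/(jωL) + jωC
Y = (0.0330 − j0.0134) S
|Y| = 0.0356 S → |Z| = 1/|Y| = 28.1 Ω, ∠Z = −∠Y = 22.1°
I = V/|Z| = 816 mA
P = VI cos φ = 22.9 × 0.816 × cos(22.1°) = 17.3 W

17.3 W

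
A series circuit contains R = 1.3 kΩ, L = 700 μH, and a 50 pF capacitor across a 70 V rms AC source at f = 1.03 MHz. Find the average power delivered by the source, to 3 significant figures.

1.69 W

ω = 2πf = 6.472e+06 rad/s
X_L = ωL = 4530 Ω
X_C = 1/(ωC) = 3090 Ω
Net reactance X = X_L − X_C = 1440 Ω
Z = 1300 + j1440 Ω
|Z| = √(1300² + 1440²) = 1940 Ω
∠Z = arctan(1440/1300) = 47.9°
I = V/|Z| = 36.1 mA
P = VI cos φ = 70 × 0.0361 × cos(47.9°) = 1.69 W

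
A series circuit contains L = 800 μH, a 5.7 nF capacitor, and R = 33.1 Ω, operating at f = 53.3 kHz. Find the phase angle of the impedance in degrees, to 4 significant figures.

ω = 2πf = 334900 rad/s
X_L = ωL = 267.9 Ω
X_C = 1/(ωC) = 523.9 Ω
Net reactance X = X_L − X_C = -255.9 Ω
Z = 33.10 − j255.9 Ω
|Z| = √(33.10² + 255.9²) = 258.1 Ω
∠Z = arctan(-255.9/33.10) = -82.63°

-82.63°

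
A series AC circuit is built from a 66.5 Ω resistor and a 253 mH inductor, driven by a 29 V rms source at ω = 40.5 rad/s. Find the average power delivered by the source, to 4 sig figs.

X_L = ωL = 10.25 Ω
Z = 66.50 + j10.25 Ω
|Z| = √(66.50² + 10.25²) = 67.28 Ω
∠Z = arctan(10.25/66.50) = 8.759°
I = V/|Z| = 431.0 mA
P = VI cos φ = 29 × 0.4310 × cos(8.759°) = 12.35 W

12.35 W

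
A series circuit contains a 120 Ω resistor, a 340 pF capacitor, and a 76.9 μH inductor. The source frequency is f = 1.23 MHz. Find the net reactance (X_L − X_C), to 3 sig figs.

ω = 2πf = 7.728e+06 rad/s
X_L = ωL = 594 Ω
X_C = 1/(ωC) = 381 Ω
X = 594 − 381 = 214 Ω

214 Ω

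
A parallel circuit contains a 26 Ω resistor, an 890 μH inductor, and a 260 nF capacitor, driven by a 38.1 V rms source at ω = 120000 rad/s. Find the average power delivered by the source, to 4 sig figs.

55.83 W

X_L = ωL = 106.8 Ω
X_C = 1/(ωC) = 32.05 Ω
Parallel: admittances add. Y = 1/R + 1/(jωL) + jωC
Y = (0.03846 + j0.02184) S
|Y| = 0.04423 S → |Z| = 1/|Y| = 22.61 Ω, ∠Z = −∠Y = -29.59°
I = V/|Z| = 1.685 A
P = VI cos φ = 38.1 × 1.685 × cos(-29.59°) = 55.83 W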